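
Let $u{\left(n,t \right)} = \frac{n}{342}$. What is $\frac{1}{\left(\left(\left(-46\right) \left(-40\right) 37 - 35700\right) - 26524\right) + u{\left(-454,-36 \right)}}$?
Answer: $\frac{171}{1001149} \approx 0.0001708$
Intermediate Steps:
$u{\left(n,t \right)} = \frac{n}{342}$ ($u{\left(n,t \right)} = n \frac{1}{342} = \frac{n}{342}$)
$\frac{1}{\left(\left(\left(-46\right) \left(-40\right) 37 - 35700\right) - 26524\right) + u{\left(-454,-36 \right)}} = \frac{1}{\left(\left(\left(-46\right) \left(-40\right) 37 - 35700\right) - 26524\right) + \frac{1}{342} \left(-454\right)} = \frac{1}{\left(\left(1840 \cdot 37 - 35700\right) - 26524\right) - \frac{227}{171}} = \frac{1}{\left(\left(68080 - 35700\right) - 26524\right) - \frac{227}{171}} = \frac{1}{\left(32380 - 26524\right) - \frac{227}{171}} = \frac{1}{5856 - \frac{227}{171}} = \frac{1}{\frac{1001149}{171}} = \frac{171}{1001149}$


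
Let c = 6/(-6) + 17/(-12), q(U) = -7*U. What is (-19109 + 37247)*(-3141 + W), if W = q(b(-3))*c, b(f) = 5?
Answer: -110874571/2 ≈ -5.5437e+7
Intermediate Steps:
c = -29/12 (c = 6*(-⅙) + 17*(-1/12) = -1 - 17/12 = -29/12 ≈ -2.4167)
W = 1015/12 (W = -7*5*(-29/12) = -35*(-29/12) = 1015/12 ≈ 84.583)
(-19109 + 37247)*(-3141 + W) = (-19109 + 37247)*(-3141 + 1015/12) = 18138*(-36677/12) = -110874571/2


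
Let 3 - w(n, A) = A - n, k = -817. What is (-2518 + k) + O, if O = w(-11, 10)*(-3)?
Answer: -3281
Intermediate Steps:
w(n, A) = 3 + n - A (w(n, A) = 3 - (A - n) = 3 + (n - A) = 3 + n - A)
O = 54 (O = (3 - 11 - 1*10)*(-3) = (3 - 11 - 10)*(-3) = -18*(-3) = 54)
(-2518 + k) + O = (-2518 - 817) + 54 = -3335 + 54 = -3281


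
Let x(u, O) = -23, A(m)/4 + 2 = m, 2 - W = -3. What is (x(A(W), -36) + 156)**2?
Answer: 17689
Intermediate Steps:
W = 5 (W = 2 - 1*(-3) = 2 + 3 = 5)
A(m) = -8 + 4*m
(x(A(W), -36) + 156)**2 = (-23 + 156)**2 = 133**2 = 17689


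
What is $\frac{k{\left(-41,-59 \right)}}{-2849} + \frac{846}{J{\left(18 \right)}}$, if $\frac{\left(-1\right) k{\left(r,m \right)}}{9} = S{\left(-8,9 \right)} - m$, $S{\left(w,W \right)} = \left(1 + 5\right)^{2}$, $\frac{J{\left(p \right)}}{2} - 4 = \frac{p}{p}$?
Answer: $\frac{1209402}{14245} \approx 84.9$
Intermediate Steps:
$J{\left(p \right)} = 10$ ($J{\left(p \right)} = 8 + 2 \frac{p}{p} = 8 + 2 \cdot 1 = 8 + 2 = 10$)
$S{\left(w,W \right)} = 36$ ($S{\left(w,W \right)} = 6^{2} = 36$)
$k{\left(r,m \right)} = -324 + 9 m$ ($k{\left(r,m \right)} = - 9 \left(36 - m\right) = -324 + 9 m$)
$\frac{k{\left(-41,-59 \right)}}{-2849} + \frac{846}{J{\left(18 \right)}} = \frac{-324 + 9 \left(-59\right)}{-2849} + \frac{846}{10} = \left(-324 - 531\right) \left(- \frac{1}{2849}\right) + 846 \cdot \frac{1}{10} = \left(-855\right) \left(- \frac{1}{2849}\right) + \frac{423}{5} = \frac{855}{2849} + \frac{423}{5} = \frac{1209402}{14245}$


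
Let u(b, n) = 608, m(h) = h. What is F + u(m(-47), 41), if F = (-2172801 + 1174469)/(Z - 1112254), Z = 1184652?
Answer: 21509826/36199 ≈ 594.21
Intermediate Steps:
F = -499166/36199 (F = (-2172801 + 1174469)/(1184652 - 1112254) = -998332/72398 = -998332*1/72398 = -499166/36199 ≈ -13.789)
F + u(m(-47), 41) = -499166/36199 + 608 = 21509826/36199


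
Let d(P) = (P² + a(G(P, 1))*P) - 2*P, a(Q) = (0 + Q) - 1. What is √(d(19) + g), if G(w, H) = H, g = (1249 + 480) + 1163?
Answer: √3215 ≈ 56.701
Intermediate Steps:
g = 2892 (g = 1729 + 1163 = 2892)
a(Q) = -1 + Q (a(Q) = Q - 1 = -1 + Q)
d(P) = P² - 2*P (d(P) = (P² + (-1 + 1)*P) - 2*P = (P² + 0*P) - 2*P = (P² + 0) - 2*P = P² - 2*P)
√(d(19) + g) = √(19*(-2 + 19) + 2892) = √(19*17 + 2892) = √(323 + 2892) = √3215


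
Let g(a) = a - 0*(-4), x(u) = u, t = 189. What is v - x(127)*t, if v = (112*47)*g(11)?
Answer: 33901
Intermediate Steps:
g(a) = a (g(a) = a - 1*0 = a + 0 = a)
v = 57904 (v = (112*47)*11 = 5264*11 = 57904)
v - x(127)*t = 57904 - 127*189 = 57904 - 1*24003 = 57904 - 24003 = 33901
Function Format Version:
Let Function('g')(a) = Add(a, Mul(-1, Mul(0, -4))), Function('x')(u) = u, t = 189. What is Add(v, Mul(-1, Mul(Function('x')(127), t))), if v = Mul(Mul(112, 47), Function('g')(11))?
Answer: 33901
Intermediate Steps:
Function('g')(a) = a (Function('g')(a) = Add(a, Mul(-1, 0)) = Add(a, 0) = a)
v = 57904 (v = Mul(Mul(112, 47), 11) = Mul(5264, 11) = 57904)
Add(v, Mul(-1, Mul(Function('x')(127), t))) = Add(57904, Mul(-1, Mul(127, 189))) = Add(57904, Mul(-1, 24003)) = Add(57904, -24003) = 33901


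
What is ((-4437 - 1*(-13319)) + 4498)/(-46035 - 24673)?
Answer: -3345/17677 ≈ -0.18923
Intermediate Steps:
((-4437 - 1*(-13319)) + 4498)/(-46035 - 24673) = ((-4437 + 13319) + 4498)/(-70708) = (8882 + 4498)*(-1/70708) = 13380*(-1/70708) = -3345/17677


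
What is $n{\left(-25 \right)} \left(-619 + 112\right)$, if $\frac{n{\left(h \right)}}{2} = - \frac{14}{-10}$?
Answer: $- \frac{7098}{5} \approx -1419.6$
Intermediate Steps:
$n{\left(h \right)} = \frac{14}{5}$ ($n{\left(h \right)} = 2 \left(- \frac{14}{-10}\right) = 2 \left(\left(-14\right) \left(- \frac{1}{10}\right)\right) = 2 \cdot \frac{7}{5} = \frac{14}{5}$)
$n{\left(-25 \right)} \left(-619 + 112\right) = \frac{14 \left(-619 + 112\right)}{5} = \frac{14}{5} \left(-507\right) = - \frac{7098}{5}$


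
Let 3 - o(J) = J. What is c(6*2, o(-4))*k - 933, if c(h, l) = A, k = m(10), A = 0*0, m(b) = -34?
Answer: -933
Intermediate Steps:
A = 0
o(J) = 3 - J
k = -34
c(h, l) = 0
c(6*2, o(-4))*k - 933 = 0*(-34) - 933 = 0 - 933 = -933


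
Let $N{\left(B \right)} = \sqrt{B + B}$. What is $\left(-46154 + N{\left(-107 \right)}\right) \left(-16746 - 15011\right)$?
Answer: $1465712578 - 31757 i \sqrt{214} \approx 1.4657 \cdot 10^{9} - 4.6457 \cdot 10^{5} i$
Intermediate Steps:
$N{\left(B \right)} = \sqrt{2} \sqrt{B}$ ($N{\left(B \right)} = \sqrt{2 B} = \sqrt{2} \sqrt{B}$)
$\left(-46154 + N{\left(-107 \right)}\right) \left(-16746 - 15011\right) = \left(-46154 + \sqrt{2} \sqrt{-107}\right) \left(-16746 - 15011\right) = \left(-46154 + \sqrt{2} i \sqrt{107}\right) \left(-31757\right) = \left(-46154 + i \sqrt{214}\right) \left(-31757\right) = 1465712578 - 31757 i \sqrt{214}$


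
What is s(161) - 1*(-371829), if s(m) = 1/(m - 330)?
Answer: 62839100/169 ≈ 3.7183e+5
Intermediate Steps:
s(m) = 1/(-330 + m)
s(161) - 1*(-371829) = 1/(-330 + 161) - 1*(-371829) = 1/(-169) + 371829 = -1/169 + 371829 = 62839100/169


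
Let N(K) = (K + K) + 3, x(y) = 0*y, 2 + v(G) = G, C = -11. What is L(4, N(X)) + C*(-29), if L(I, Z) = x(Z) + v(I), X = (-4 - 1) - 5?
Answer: 321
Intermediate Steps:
v(G) = -2 + G
x(y) = 0
X = -10 (X = -5 - 5 = -10)
N(K) = 3 + 2*K (N(K) = 2*K + 3 = 3 + 2*K)
L(I, Z) = -2 + I (L(I, Z) = 0 + (-2 + I) = -2 + I)
L(4, N(X)) + C*(-29) = (-2 + 4) - 11*(-29) = 2 + 319 = 321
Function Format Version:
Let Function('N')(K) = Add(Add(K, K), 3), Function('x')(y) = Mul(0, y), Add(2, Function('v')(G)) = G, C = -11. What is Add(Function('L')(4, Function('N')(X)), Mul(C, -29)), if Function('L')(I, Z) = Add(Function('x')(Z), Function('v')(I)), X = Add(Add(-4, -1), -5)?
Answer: 321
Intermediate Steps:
Function('v')(G) = Add(-2, G)
Function('x')(y) = 0
X = -10 (X = Add(-5, -5) = -10)
Function('N')(K) = Add(3, Mul(2, K)) (Function('N')(K) = Add(Mul(2, K), 3) = Add(3, Mul(2, K)))
Function('L')(I, Z) = Add(-2, I) (Function('L')(I, Z) = Add(0, Add(-2, I)) = Add(-2, I))
Add(Function('L')(4, Function('N')(X)), Mul(C, -29)) = Add(Add(-2, 4), Mul(-11, -29)) = Add(2, 319) = 321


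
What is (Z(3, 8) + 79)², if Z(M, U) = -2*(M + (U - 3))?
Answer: 3969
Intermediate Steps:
Z(M, U) = 6 - 2*M - 2*U (Z(M, U) = -2*(M + (-3 + U)) = -2*(-3 + M + U) = 6 - 2*M - 2*U)
(Z(3, 8) + 79)² = ((6 - 2*3 - 2*8) + 79)² = ((6 - 6 - 16) + 79)² = (-16 + 79)² = 63² = 3969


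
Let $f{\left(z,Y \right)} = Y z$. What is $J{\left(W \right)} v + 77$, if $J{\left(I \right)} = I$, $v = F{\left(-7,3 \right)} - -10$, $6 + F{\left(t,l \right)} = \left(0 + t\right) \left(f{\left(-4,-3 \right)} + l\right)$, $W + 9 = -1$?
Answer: $1087$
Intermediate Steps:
$W = -10$ ($W = -9 - 1 = -10$)
$F{\left(t,l \right)} = -6 + t \left(12 + l\right)$ ($F{\left(t,l \right)} = -6 + \left(0 + t\right) \left(\left(-3\right) \left(-4\right) + l\right) = -6 + t \left(12 + l\right)$)
$v = -101$ ($v = \left(-6 + 12 \left(-7\right) + 3 \left(-7\right)\right) - -10 = \left(-6 - 84 - 21\right) + 10 = -111 + 10 = -101$)
$J{\left(W \right)} v + 77 = \left(-10\right) \left(-101\right) + 77 = 1010 + 77 = 1087$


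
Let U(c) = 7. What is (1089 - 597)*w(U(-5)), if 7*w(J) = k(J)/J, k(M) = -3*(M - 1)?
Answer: -8856/49 ≈ -180.73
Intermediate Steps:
k(M) = 3 - 3*M (k(M) = -3*(-1 + M) = 3 - 3*M)
w(J) = (3 - 3*J)/(7*J) (w(J) = ((3 - 3*J)/J)/7 = (3 - 3*J)/(7*J))
(1089 - 597)*w(U(-5)) = (1089 - 597)*((3/7)*(1 - 1*7)/7) = 492*((3/7)*(⅐)*(1 - 7)) = 492*((3/7)*(⅐)*(-6)) = 492*(-18/49) = -8856/49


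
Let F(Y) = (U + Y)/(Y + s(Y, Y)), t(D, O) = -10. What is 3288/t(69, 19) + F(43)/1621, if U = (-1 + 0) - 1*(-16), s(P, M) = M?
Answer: -114591587/348515 ≈ -328.80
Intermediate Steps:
U = 15 (U = -1 + 16 = 15)
F(Y) = (15 + Y)/(2*Y) (F(Y) = (15 + Y)/(Y + Y) = (15 + Y)/((2*Y)) = (15 + Y)*(1/(2*Y)) = (15 + Y)/(2*Y))
3288/t(69, 19) + F(43)/1621 = 3288/(-10) + ((½)*(15 + 43)/43)/1621 = 3288*(-⅒) + ((½)*(1/43)*58)*(1/1621) = -1644/5 + (29/43)*(1/1621) = -1644/5 + 29/69703 = -114591587/348515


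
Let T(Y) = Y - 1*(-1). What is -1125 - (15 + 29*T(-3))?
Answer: -1082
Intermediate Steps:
T(Y) = 1 + Y (T(Y) = Y + 1 = 1 + Y)
-1125 - (15 + 29*T(-3)) = -1125 - (15 + 29*(1 - 3)) = -1125 - (15 + 29*(-2)) = -1125 - (15 - 58) = -1125 - 1*(-43) = -1125 + 43 = -1082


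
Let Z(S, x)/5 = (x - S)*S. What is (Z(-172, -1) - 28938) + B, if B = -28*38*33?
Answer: -211110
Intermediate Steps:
Z(S, x) = 5*S*(x - S) (Z(S, x) = 5*((x - S)*S) = 5*(S*(x - S)) = 5*S*(x - S))
B = -35112 (B = -1064*33 = -35112)
(Z(-172, -1) - 28938) + B = (5*(-172)*(-1 - 1*(-172)) - 28938) - 35112 = (5*(-172)*(-1 + 172) - 28938) - 35112 = (5*(-172)*171 - 28938) - 35112 = (-147060 - 28938) - 35112 = -175998 - 35112 = -211110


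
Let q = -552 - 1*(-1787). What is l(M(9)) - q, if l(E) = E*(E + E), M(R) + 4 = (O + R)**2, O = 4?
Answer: 53215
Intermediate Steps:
M(R) = -4 + (4 + R)**2
l(E) = 2*E**2 (l(E) = E*(2*E) = 2*E**2)
q = 1235 (q = -552 + 1787 = 1235)
l(M(9)) - q = 2*(-4 + (4 + 9)**2)**2 - 1*1235 = 2*(-4 + 13**2)**2 - 1235 = 2*(-4 + 169)**2 - 1235 = 2*165**2 - 1235 = 2*27225 - 1235 = 54450 - 1235 = 53215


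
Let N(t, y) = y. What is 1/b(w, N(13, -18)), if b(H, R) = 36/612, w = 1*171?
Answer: 17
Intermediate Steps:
w = 171
b(H, R) = 1/17 (b(H, R) = 36*(1/612) = 1/17)
1/b(w, N(13, -18)) = 1/(1/17) = 17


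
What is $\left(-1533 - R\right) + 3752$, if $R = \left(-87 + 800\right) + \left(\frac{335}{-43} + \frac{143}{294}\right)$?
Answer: $\frac{19131193}{12642} \approx 1513.3$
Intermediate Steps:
$R = \frac{8921405}{12642}$ ($R = 713 + \left(335 \left(- \frac{1}{43}\right) + 143 \cdot \frac{1}{294}\right) = 713 + \left(- \frac{335}{43} + \frac{143}{294}\right) = 713 - \frac{92341}{12642} = \frac{8921405}{12642} \approx 705.7$)
$\left(-1533 - R\right) + 3752 = \left(-1533 - \frac{8921405}{12642}\right) + 3752 = - \frac{28301591}{12642} + 3752 = \frac{19131193}{12642}$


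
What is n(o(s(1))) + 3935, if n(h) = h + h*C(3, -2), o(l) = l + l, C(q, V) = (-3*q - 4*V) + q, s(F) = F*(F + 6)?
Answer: 3977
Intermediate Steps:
s(F) = F*(6 + F)
C(q, V) = -4*V - 2*q (C(q, V) = (-4*V - 3*q) + q = -4*V - 2*q)
o(l) = 2*l
n(h) = 3*h (n(h) = h + h*(-4*(-2) - 2*3) = h + h*(8 - 6) = h + h*2 = h + 2*h = 3*h)
n(o(s(1))) + 3935 = 3*(2*(1*(6 + 1))) + 3935 = 3*(2*(1*7)) + 3935 = 3*(2*7) + 3935 = 3*14 + 3935 = 42 + 3935 = 3977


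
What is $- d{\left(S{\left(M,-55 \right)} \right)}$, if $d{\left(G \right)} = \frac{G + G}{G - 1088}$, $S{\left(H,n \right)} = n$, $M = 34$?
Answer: $- \frac{110}{1143} \approx -0.096238$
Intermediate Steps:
$d{\left(G \right)} = \frac{2 G}{-1088 + G}$
$- d{\left(S{\left(M,-55 \right)} \right)} = - \frac{2 \left(-55\right)}{-1088 - 55} = - \frac{2 \left(-55\right)}{-1143} = - \frac{2 \left(-55\right) \left(-1\right)}{1143} = \left(-1\right) \frac{110}{1143} = - \frac{110}{1143}$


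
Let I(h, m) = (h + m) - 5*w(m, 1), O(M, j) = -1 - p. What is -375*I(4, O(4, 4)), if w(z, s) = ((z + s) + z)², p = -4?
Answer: 89250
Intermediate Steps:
w(z, s) = (s + 2*z)² (w(z, s) = ((s + z) + z)² = (s + 2*z)²)
O(M, j) = 3 (O(M, j) = -1 - 1*(-4) = -1 + 4 = 3)
I(h, m) = h + m - 5*(1 + 2*m)² (I(h, m) = (h + m) - 5*(1 + 2*m)² = h + m - 5*(1 + 2*m)²)
-375*I(4, O(4, 4)) = -375*(4 + 3 - 5*(1 + 2*3)²) = -375*(4 + 3 - 5*(1 + 6)²) = -375*(4 + 3 - 5*7²) = -375*(4 + 3 - 5*49) = -375*(4 + 3 - 245) = -375*(-238) = 89250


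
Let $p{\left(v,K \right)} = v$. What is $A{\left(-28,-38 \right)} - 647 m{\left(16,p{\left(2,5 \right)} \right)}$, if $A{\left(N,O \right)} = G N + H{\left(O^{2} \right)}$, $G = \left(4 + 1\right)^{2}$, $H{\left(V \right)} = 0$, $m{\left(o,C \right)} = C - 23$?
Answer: $12887$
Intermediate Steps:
$m{\left(o,C \right)} = -23 + C$
$G = 25$ ($G = 5^{2} = 25$)
$A{\left(N,O \right)} = 25 N$ ($A{\left(N,O \right)} = 25 N + 0 = 25 N$)
$A{\left(-28,-38 \right)} - 647 m{\left(16,p{\left(2,5 \right)} \right)} = 25 \left(-28\right) - 647 \left(-23 + 2\right) = -700 - -13587 = -700 + 13587 = 12887$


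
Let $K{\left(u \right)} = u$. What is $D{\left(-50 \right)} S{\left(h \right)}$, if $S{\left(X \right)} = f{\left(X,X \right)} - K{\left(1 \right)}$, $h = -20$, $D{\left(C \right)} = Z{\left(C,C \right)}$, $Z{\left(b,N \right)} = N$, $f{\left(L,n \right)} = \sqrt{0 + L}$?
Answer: $50 - 100 i \sqrt{5} \approx 50.0 - 223.61 i$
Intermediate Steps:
$f{\left(L,n \right)} = \sqrt{L}$
$D{\left(C \right)} = C$
$S{\left(X \right)} = -1 + \sqrt{X}$ ($S{\left(X \right)} = \sqrt{X} - 1 = -1 + \sqrt{X}$)
$D{\left(-50 \right)} S{\left(h \right)} = - 50 \left(-1 + \sqrt{-20}\right) = - 50 \left(-1 + 2 i \sqrt{5}\right) = 50 - 100 i \sqrt{5}$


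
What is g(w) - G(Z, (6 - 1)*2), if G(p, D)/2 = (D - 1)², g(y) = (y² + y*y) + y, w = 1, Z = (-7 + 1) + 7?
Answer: -159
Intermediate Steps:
Z = 1 (Z = -6 + 7 = 1)
g(y) = y + 2*y² (g(y) = (y² + y²) + y = 2*y² + y = y + 2*y²)
G(p, D) = 2*(-1 + D)² (G(p, D) = 2*(D - 1)² = 2*(-1 + D)²)
g(w) - G(Z, (6 - 1)*2) = 1*(1 + 2*1) - 2*(-1 + (6 - 1)*2)² = 1*(1 + 2) - 2*(-1 + 5*2)² = 1*3 - 2*(-1 + 10)² = 3 - 2*9² = 3 - 2*81 = 3 - 1*162 = 3 - 162 = -159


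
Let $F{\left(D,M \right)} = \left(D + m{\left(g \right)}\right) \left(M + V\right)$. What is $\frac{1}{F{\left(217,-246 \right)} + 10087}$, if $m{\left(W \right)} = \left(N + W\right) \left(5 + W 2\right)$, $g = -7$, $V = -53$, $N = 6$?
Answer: $- \frac{1}{57487} \approx -1.7395 \cdot 10^{-5}$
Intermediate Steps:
$m{\left(W \right)} = \left(5 + 2 W\right) \left(6 + W\right)$ ($m{\left(W \right)} = \left(6 + W\right) \left(5 + W 2\right) = \left(6 + W\right) \left(5 + 2 W\right) = \left(5 + 2 W\right) \left(6 + W\right)$)
$F{\left(D,M \right)} = \left(-53 + M\right) \left(9 + D\right)$ ($F{\left(D,M \right)} = \left(D + \left(30 + 2 \left(-7\right)^{2} + 17 \left(-7\right)\right)\right) \left(M - 53\right) = \left(D + \left(30 + 2 \cdot 49 - 119\right)\right) \left(-53 + M\right) = \left(D + \left(30 + 98 - 119\right)\right) \left(-53 + M\right) = \left(D + 9\right) \left(-53 + M\right) = \left(9 + D\right) \left(-53 + M\right) = \left(-53 + M\right) \left(9 + D\right)$)
$\frac{1}{F{\left(217,-246 \right)} + 10087} = \frac{1}{\left(-477 - 11501 + 9 \left(-246\right) + 217 \left(-246\right)\right) + 10087} = \frac{1}{\left(-477 - 11501 - 2214 - 53382\right) + 10087} = \frac{1}{-67574 + 10087} = \frac{1}{-57487} = - \frac{1}{57487}$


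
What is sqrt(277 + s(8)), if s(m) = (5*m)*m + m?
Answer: 11*sqrt(5) ≈ 24.597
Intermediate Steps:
s(m) = m + 5*m**2 (s(m) = 5*m**2 + m = m + 5*m**2)
sqrt(277 + s(8)) = sqrt(277 + 8*(1 + 5*8)) = sqrt(277 + 8*(1 + 40)) = sqrt(277 + 8*41) = sqrt(277 + 328) = sqrt(605) = 11*sqrt(5)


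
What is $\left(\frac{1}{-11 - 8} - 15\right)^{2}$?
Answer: $\frac{81796}{361} \approx 226.58$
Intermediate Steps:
$\left(\frac{1}{-11 - 8} - 15\right)^{2} = \left(\frac{1}{-19} - 15\right)^{2} = \left(- \frac{1}{19} - 15\right)^{2} = \left(- \frac{286}{19}\right)^{2} = \frac{81796}{361}$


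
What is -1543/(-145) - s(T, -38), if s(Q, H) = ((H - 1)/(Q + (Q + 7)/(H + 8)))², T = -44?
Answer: 2341424827/238682905 ≈ 9.8098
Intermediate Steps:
s(Q, H) = (-1 + H)²/(Q + (7 + Q)/(8 + H))² (s(Q, H) = ((-1 + H)/(Q + (7 + Q)/(8 + H)))² = (-1 + H)²/(Q + (7 + Q)/(8 + H))²)
-1543/(-145) - s(T, -38) = -1543/(-145) - (-1 - 38)²*(8 - 38)²/(7 + 9*(-44) - 38*(-44))² = -1543*(-1/145) - (-39)²*(-30)²/(7 - 396 + 1672)² = 1543/145 - 1521*900/1283² = 1543/145 - 1521*900/1646089 = 1543/145 - 1*1368900/1646089 = 1543/145 - 1368900/1646089 = 2341424827/238682905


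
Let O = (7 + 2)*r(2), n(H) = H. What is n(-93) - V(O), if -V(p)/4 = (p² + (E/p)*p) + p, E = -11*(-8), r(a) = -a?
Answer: 1483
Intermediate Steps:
E = 88
O = -18 (O = (7 + 2)*(-1*2) = 9*(-2) = -18)
V(p) = -352 - 4*p - 4*p² (V(p) = -4*((p² + (88/p)*p) + p) = -4*((p² + 88) + p) = -4*((88 + p²) + p) = -4*(88 + p + p²) = -352 - 4*p - 4*p²)
n(-93) - V(O) = -93 - (-352 - 4*(-18) - 4*(-18)²) = -93 - (-352 + 72 - 4*324) = -93 - (-352 + 72 - 1296) = -93 - 1*(-1576) = -93 + 1576 = 1483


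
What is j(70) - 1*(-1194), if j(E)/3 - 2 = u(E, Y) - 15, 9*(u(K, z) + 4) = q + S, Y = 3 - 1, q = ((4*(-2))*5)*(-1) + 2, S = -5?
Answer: 3466/3 ≈ 1155.3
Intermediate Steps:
q = 42 (q = -8*5*(-1) + 2 = -40*(-1) + 2 = 40 + 2 = 42)
Y = 2
u(K, z) = 1/9 (u(K, z) = -4 + (42 - 5)/9 = -4 + (1/9)*37 = -4 + 37/9 = 1/9)
j(E) = -116/3 (j(E) = 6 + 3*(1/9 - 15) = 6 + 3*(-134/9) = 6 - 134/3 = -116/3)
j(70) - 1*(-1194) = -116/3 - 1*(-1194) = -116/3 + 1194 = 3466/3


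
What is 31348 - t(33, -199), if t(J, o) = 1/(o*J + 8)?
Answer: 205611533/6559 ≈ 31348.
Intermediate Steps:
t(J, o) = 1/(8 + J*o) (t(J, o) = 1/(J*o + 8) = 1/(8 + J*o))
31348 - t(33, -199) = 31348 - 1/(8 + 33*(-199)) = 31348 - 1/(8 - 6567) = 31348 - 1/(-6559) = 31348 - 1*(-1/6559) = 31348 + 1/6559 = 205611533/6559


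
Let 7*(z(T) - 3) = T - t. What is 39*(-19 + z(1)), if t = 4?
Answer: -4485/7 ≈ -640.71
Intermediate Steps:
z(T) = 17/7 + T/7 (z(T) = 3 + (T - 1*4)/7 = 3 + (T - 4)/7 = 3 + (-4 + T)/7 = 3 + (-4/7 + T/7) = 17/7 + T/7)
39*(-19 + z(1)) = 39*(-19 + (17/7 + (⅐)*1)) = 39*(-19 + (17/7 + ⅐)) = 39*(-19 + 18/7) = 39*(-115/7) = -4485/7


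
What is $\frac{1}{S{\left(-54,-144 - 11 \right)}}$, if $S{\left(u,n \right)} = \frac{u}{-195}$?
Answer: $\frac{65}{18} \approx 3.6111$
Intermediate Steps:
$S{\left(u,n \right)} = - \frac{u}{195}$ ($S{\left(u,n \right)} = u \left(- \frac{1}{195}\right) = - \frac{u}{195}$)
$\frac{1}{S{\left(-54,-144 - 11 \right)}} = \frac{1}{\left(- \frac{1}{195}\right) \left(-54\right)} = \frac{1}{\frac{18}{65}} = \frac{65}{18}$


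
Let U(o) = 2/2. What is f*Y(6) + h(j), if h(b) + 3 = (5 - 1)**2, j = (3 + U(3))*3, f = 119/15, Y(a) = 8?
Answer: 1147/15 ≈ 76.467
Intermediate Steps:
U(o) = 1 (U(o) = 2*(1/2) = 1)
f = 119/15 (f = 119*(1/15) = 119/15 ≈ 7.9333)
j = 12 (j = (3 + 1)*3 = 4*3 = 12)
h(b) = 13 (h(b) = -3 + (5 - 1)**2 = -3 + 4**2 = -3 + 16 = 13)
f*Y(6) + h(j) = (119/15)*8 + 13 = 952/15 + 13 = 1147/15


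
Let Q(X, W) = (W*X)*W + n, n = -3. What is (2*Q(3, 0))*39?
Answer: -234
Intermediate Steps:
Q(X, W) = -3 + X*W² (Q(X, W) = (W*X)*W - 3 = X*W² - 3 = -3 + X*W²)
(2*Q(3, 0))*39 = (2*(-3 + 3*0²))*39 = (2*(-3 + 3*0))*39 = (2*(-3 + 0))*39 = (2*(-3))*39 = -6*39 = -234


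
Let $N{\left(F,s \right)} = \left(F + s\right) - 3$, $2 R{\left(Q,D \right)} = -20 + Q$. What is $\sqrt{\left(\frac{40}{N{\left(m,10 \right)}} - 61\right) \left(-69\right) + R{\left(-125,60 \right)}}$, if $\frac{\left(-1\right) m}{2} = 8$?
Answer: $\frac{\sqrt{159954}}{6} \approx 66.657$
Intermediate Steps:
$m = -16$ ($m = \left(-2\right) 8 = -16$)
$R{\left(Q,D \right)} = -10 + \frac{Q}{2}$ ($R{\left(Q,D \right)} = \frac{-20 + Q}{2} = -10 + \frac{Q}{2}$)
$N{\left(F,s \right)} = -3 + F + s$
$\sqrt{\left(\frac{40}{N{\left(m,10 \right)}} - 61\right) \left(-69\right) + R{\left(-125,60 \right)}} = \sqrt{\left(\frac{40}{-3 - 16 + 10} - 61\right) \left(-69\right) + \left(-10 + \frac{1}{2} \left(-125\right)\right)} = \sqrt{\left(\frac{40}{-9} - 61\right) \left(-69\right) - \frac{145}{2}} = \sqrt{\left(40 \left(- \frac{1}{9}\right) - 61\right) \left(-69\right) - \frac{145}{2}} = \sqrt{\left(- \frac{40}{9} - 61\right) \left(-69\right) - \frac{145}{2}} = \sqrt{\left(- \frac{589}{9}\right) \left(-69\right) - \frac{145}{2}} = \sqrt{\frac{13547}{3} - \frac{145}{2}} = \sqrt{\frac{26659}{6}} = \frac{\sqrt{159954}}{6}$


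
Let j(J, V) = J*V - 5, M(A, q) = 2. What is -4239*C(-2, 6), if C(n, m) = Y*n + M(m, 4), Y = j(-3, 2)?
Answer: -101736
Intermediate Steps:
j(J, V) = -5 + J*V
Y = -11 (Y = -5 - 3*2 = -5 - 6 = -11)
C(n, m) = 2 - 11*n (C(n, m) = -11*n + 2 = 2 - 11*n)
-4239*C(-2, 6) = -4239*(2 - 11*(-2)) = -4239*(2 + 22) = -4239*24 = -101736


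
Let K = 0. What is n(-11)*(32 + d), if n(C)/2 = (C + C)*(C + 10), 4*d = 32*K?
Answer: 1408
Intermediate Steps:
d = 0 (d = (32*0)/4 = (¼)*0 = 0)
n(C) = 4*C*(10 + C) (n(C) = 2*((C + C)*(C + 10)) = 2*((2*C)*(10 + C)) = 2*(2*C*(10 + C)) = 4*C*(10 + C))
n(-11)*(32 + d) = (4*(-11)*(10 - 11))*(32 + 0) = (4*(-11)*(-1))*32 = 44*32 = 1408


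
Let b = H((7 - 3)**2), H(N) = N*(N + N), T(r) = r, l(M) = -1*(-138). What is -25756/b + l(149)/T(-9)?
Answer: -25205/384 ≈ -65.638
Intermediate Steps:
l(M) = 138
H(N) = 2*N**2 (H(N) = N*(2*N) = 2*N**2)
b = 512 (b = 2*((7 - 3)**2)**2 = 2*(4**2)**2 = 2*16**2 = 2*256 = 512)
-25756/b + l(149)/T(-9) = -25756/512 + 138/(-9) = -25756*1/512 + 138*(-1/9) = -6439/128 - 46/3 = -25205/384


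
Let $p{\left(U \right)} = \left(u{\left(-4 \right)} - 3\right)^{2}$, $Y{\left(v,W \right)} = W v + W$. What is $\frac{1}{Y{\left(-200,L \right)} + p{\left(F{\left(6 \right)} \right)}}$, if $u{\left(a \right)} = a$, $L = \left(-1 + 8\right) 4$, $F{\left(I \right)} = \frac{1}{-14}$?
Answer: $- \frac{1}{5523} \approx -0.00018106$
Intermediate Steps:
$F{\left(I \right)} = - \frac{1}{14}$
$L = 28$ ($L = 7 \cdot 4 = 28$)
$Y{\left(v,W \right)} = W + W v$
$p{\left(U \right)} = 49$ ($p{\left(U \right)} = \left(-4 - 3\right)^{2} = \left(-7\right)^{2} = 49$)
$\frac{1}{Y{\left(-200,L \right)} + p{\left(F{\left(6 \right)} \right)}} = \frac{1}{28 \left(1 - 200\right) + 49} = \frac{1}{28 \left(-199\right) + 49} = \frac{1}{-5572 + 49} = \frac{1}{-5523} = - \frac{1}{5523}$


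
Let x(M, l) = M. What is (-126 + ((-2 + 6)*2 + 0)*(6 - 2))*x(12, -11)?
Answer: -1128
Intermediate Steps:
(-126 + ((-2 + 6)*2 + 0)*(6 - 2))*x(12, -11) = (-126 + ((-2 + 6)*2 + 0)*(6 - 2))*12 = (-126 + (4*2 + 0)*4)*12 = (-126 + (8 + 0)*4)*12 = (-126 + 8*4)*12 = (-126 + 32)*12 = -94*12 = -1128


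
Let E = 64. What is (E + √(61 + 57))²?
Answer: (64 + √118)² ≈ 5604.4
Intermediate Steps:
(E + √(61 + 57))² = (64 + √(61 + 57))² = (64 + √118)²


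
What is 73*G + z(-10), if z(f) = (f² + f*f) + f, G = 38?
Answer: 2964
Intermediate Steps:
z(f) = f + 2*f² (z(f) = (f² + f²) + f = 2*f² + f = f + 2*f²)
73*G + z(-10) = 73*38 - 10*(1 + 2*(-10)) = 2774 - 10*(1 - 20) = 2774 - 10*(-19) = 2774 + 190 = 2964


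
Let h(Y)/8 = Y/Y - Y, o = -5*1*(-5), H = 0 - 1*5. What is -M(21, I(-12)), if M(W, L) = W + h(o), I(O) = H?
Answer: 171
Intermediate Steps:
H = -5 (H = 0 - 5 = -5)
o = 25 (o = -5*(-5) = 25)
h(Y) = 8 - 8*Y (h(Y) = 8*(Y/Y - Y) = 8*(1 - Y) = 8 - 8*Y)
I(O) = -5
M(W, L) = -192 + W (M(W, L) = W + (8 - 8*25) = W + (8 - 200) = W - 192 = -192 + W)
-M(21, I(-12)) = -(-192 + 21) = -1*(-171) = 171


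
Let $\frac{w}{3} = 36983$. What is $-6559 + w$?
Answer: $104390$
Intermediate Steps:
$w = 110949$ ($w = 3 \cdot 36983 = 110949$)
$-6559 + w = -6559 + 110949 = 104390$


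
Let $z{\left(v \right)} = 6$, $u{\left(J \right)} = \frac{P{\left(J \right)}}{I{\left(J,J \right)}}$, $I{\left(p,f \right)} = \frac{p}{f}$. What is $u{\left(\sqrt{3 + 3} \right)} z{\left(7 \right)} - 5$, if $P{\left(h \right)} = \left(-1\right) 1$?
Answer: $-11$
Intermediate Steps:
$P{\left(h \right)} = -1$
$u{\left(J \right)} = -1$ ($u{\left(J \right)} = - \frac{1}{J \frac{1}{J}} = - 1^{-1} = \left(-1\right) 1 = -1$)
$u{\left(\sqrt{3 + 3} \right)} z{\left(7 \right)} - 5 = \left(-1\right) 6 - 5 = -6 - 5 = -11$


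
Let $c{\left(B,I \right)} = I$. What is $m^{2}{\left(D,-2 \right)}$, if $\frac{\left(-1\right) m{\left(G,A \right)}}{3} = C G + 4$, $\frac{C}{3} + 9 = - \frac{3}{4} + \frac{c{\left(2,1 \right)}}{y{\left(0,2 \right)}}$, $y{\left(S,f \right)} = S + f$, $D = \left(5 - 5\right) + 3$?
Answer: $\frac{904401}{16} \approx 56525.0$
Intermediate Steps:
$D = 3$ ($D = 0 + 3 = 3$)
$C = - \frac{111}{4}$ ($C = -27 + 3 \left(- \frac{3}{4} + 1 \frac{1}{0 + 2}\right) = -27 + 3 \left(\left(-3\right) \frac{1}{4} + 1 \cdot \frac{1}{2}\right) = -27 + 3 \left(- \frac{3}{4} + 1 \cdot \frac{1}{2}\right) = -27 + 3 \left(- \frac{3}{4} + \frac{1}{2}\right) = -27 + 3 \left(- \frac{1}{4}\right) = -27 - \frac{3}{4} = - \frac{111}{4} \approx -27.75$)
$m{\left(G,A \right)} = -12 + \frac{333 G}{4}$ ($m{\left(G,A \right)} = - 3 \left(- \frac{111 G}{4} + 4\right) = - 3 \left(4 - \frac{111 G}{4}\right) = -12 + \frac{333 G}{4}$)
$m^{2}{\left(D,-2 \right)} = \left(-12 + \frac{333}{4} \cdot 3\right)^{2} = \left(-12 + \frac{999}{4}\right)^{2} = \left(\frac{951}{4}\right)^{2} = \frac{904401}{16}$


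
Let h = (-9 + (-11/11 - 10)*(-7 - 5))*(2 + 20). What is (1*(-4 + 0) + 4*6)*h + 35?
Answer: 54155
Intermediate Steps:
h = 2706 (h = (-9 + (-11*1/11 - 10)*(-12))*22 = (-9 + (-1 - 10)*(-12))*22 = (-9 - 11*(-12))*22 = (-9 + 132)*22 = 123*22 = 2706)
(1*(-4 + 0) + 4*6)*h + 35 = (1*(-4 + 0) + 4*6)*2706 + 35 = (1*(-4) + 24)*2706 + 35 = (-4 + 24)*2706 + 35 = 20*2706 + 35 = 54120 + 35 = 54155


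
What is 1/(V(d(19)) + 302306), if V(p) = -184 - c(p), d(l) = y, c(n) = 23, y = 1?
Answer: 1/302099 ≈ 3.3102e-6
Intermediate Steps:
d(l) = 1
V(p) = -207 (V(p) = -184 - 1*23 = -184 - 23 = -207)
1/(V(d(19)) + 302306) = 1/(-207 + 302306) = 1/302099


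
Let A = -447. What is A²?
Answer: 199809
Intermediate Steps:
A² = (-447)² = 199809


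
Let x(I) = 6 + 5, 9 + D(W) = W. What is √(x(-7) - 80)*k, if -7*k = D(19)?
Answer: -10*I*√69/7 ≈ -11.867*I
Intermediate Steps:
D(W) = -9 + W
x(I) = 11
k = -10/7 (k = -(-9 + 19)/7 = -⅐*10 = -10/7 ≈ -1.4286)
√(x(-7) - 80)*k = √(11 - 80)*(-10/7) = √(-69)*(-10/7) = (I*√69)*(-10/7) = -10*I*√69/7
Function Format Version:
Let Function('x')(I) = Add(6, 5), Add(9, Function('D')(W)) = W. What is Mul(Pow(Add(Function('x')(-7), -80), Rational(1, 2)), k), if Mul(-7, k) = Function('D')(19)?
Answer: Mul(Rational(-10, 7), I, Pow(69, Rational(1, 2))) ≈ Mul(-11.867, I)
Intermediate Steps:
Function('D')(W) = Add(-9, W)
Function('x')(I) = 11
k = Rational(-10, 7) (k = Mul(Rational(-1, 7), Add(-9, 19)) = Mul(Rational(-1, 7), 10) = Rational(-10, 7) ≈ -1.4286)
Mul(Pow(Add(Function('x')(-7), -80), Rational(1, 2)), k) = Mul(Pow(Add(11, -80), Rational(1, 2)), Rational(-10, 7)) = Mul(Pow(-69, Rational(1, 2)), Rational(-10, 7)) = Mul(Mul(I, Pow(69, Rational(1, 2))), Rational(-10, 7)) = Mul(Rational(-10, 7), I, Pow(69, Rational(1, 2)))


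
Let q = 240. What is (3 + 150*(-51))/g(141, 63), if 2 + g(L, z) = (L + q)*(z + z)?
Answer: -7647/48004 ≈ -0.15930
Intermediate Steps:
g(L, z) = -2 + 2*z*(240 + L) (g(L, z) = -2 + (L + 240)*(z + z) = -2 + (240 + L)*(2*z) = -2 + 2*z*(240 + L))
(3 + 150*(-51))/g(141, 63) = (3 + 150*(-51))/(-2 + 480*63 + 2*141*63) = (3 - 7650)/(-2 + 30240 + 17766) = -7647/48004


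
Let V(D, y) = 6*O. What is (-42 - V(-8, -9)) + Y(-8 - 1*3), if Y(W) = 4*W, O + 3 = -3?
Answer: -50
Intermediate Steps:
O = -6 (O = -3 - 3 = -6)
V(D, y) = -36 (V(D, y) = 6*(-6) = -36)
(-42 - V(-8, -9)) + Y(-8 - 1*3) = (-42 - 1*(-36)) + 4*(-8 - 1*3) = (-42 + 36) + 4*(-8 - 3) = -6 + 4*(-11) = -6 - 44 = -50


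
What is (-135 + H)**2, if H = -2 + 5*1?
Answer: 17424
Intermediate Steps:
H = 3 (H = -2 + 5 = 3)
(-135 + H)**2 = (-135 + 3)**2 = (-132)**2 = 17424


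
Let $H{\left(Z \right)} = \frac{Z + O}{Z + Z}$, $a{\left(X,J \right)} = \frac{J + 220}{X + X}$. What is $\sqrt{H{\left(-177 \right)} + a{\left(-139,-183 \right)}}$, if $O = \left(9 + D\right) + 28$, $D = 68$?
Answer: $\frac{\sqrt{18911506}}{16402} \approx 0.26513$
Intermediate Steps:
$a{\left(X,J \right)} = \frac{220 + J}{2 X}$
$O = 105$ ($O = \left(9 + 68\right) + 28 = 77 + 28 = 105$)
$H{\left(Z \right)} = \frac{105 + Z}{2 Z}$ ($H{\left(Z \right)} = \frac{Z + 105}{Z + Z} = \frac{105 + Z}{2 Z}$)
$\sqrt{H{\left(-177 \right)} + a{\left(-139,-183 \right)}} = \sqrt{\frac{105 - 177}{2 \left(-177\right)} + \frac{220 - 183}{2 \left(-139\right)}} = \sqrt{\frac{1}{2} \left(- \frac{1}{177}\right) \left(-72\right) + \frac{1}{2} \left(- \frac{1}{139}\right) 37} = \sqrt{\frac{12}{59} - \frac{37}{278}} = \sqrt{\frac{1153}{16402}} = \frac{\sqrt{18911506}}{16402}$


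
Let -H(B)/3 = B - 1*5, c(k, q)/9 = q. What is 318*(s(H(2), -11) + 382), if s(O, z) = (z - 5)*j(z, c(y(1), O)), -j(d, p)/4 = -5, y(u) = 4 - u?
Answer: 19716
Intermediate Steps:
c(k, q) = 9*q
j(d, p) = 20 (j(d, p) = -4*(-5) = 20)
H(B) = 15 - 3*B (H(B) = -3*(B - 1*5) = -3*(B - 5) = -3*(-5 + B) = 15 - 3*B)
s(O, z) = -100 + 20*z (s(O, z) = (z - 5)*20 = (-5 + z)*20 = -100 + 20*z)
318*(s(H(2), -11) + 382) = 318*((-100 + 20*(-11)) + 382) = 318*((-100 - 220) + 382) = 318*(-320 + 382) = 318*62 = 19716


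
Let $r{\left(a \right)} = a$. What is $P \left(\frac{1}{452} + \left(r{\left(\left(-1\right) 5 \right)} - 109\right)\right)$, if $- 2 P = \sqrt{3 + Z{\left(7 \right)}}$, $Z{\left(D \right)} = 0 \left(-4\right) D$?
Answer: $\frac{51527 \sqrt{3}}{904} \approx 98.725$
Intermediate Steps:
$Z{\left(D \right)} = 0$ ($Z{\left(D \right)} = 0 D = 0$)
$P = - \frac{\sqrt{3}}{2}$ ($P = - \frac{\sqrt{3 + 0}}{2} = - \frac{\sqrt{3}}{2} \approx -0.86602$)
$P \left(\frac{1}{452} + \left(r{\left(\left(-1\right) 5 \right)} - 109\right)\right) = - \frac{\sqrt{3}}{2} \left(\frac{1}{452} - 114\right) = - \frac{\sqrt{3}}{2} \left(- \frac{51527}{452}\right) = \frac{51527 \sqrt{3}}{904}$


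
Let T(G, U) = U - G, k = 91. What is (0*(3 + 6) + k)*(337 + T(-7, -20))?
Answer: 29484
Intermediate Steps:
(0*(3 + 6) + k)*(337 + T(-7, -20)) = (0*(3 + 6) + 91)*(337 + (-20 - 1*(-7))) = (0*9 + 91)*(337 + (-20 + 7)) = (0 + 91)*(337 - 13) = 91*324 = 29484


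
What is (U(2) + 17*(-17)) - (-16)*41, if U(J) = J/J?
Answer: 368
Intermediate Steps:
U(J) = 1
(U(2) + 17*(-17)) - (-16)*41 = (1 + 17*(-17)) - (-16)*41 = (1 - 289) - 1*(-656) = -288 + 656 = 368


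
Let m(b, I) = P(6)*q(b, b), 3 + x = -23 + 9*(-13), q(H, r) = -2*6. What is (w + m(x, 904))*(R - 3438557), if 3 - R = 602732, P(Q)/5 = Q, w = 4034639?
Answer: -16303675242794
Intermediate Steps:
q(H, r) = -12
x = -143 (x = -3 + (-23 + 9*(-13)) = -3 + (-23 - 117) = -3 - 140 = -143)
P(Q) = 5*Q
R = -602729 (R = 3 - 1*602732 = 3 - 602732 = -602729)
m(b, I) = -360 (m(b, I) = (5*6)*(-12) = 30*(-12) = -360)
(w + m(x, 904))*(R - 3438557) = (4034639 - 360)*(-602729 - 3438557) = 4034279*(-4041286) = -16303675242794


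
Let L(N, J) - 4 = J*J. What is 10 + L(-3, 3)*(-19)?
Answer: -237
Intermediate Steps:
L(N, J) = 4 + J² (L(N, J) = 4 + J*J = 4 + J²)
10 + L(-3, 3)*(-19) = 10 + (4 + 3²)*(-19) = 10 + (4 + 9)*(-19) = 10 + 13*(-19) = 10 - 247 = -237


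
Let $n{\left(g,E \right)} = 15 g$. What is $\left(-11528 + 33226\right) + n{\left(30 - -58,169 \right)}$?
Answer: $23018$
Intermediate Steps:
$\left(-11528 + 33226\right) + n{\left(30 - -58,169 \right)} = \left(-11528 + 33226\right) + 15 \left(30 - -58\right) = 21698 + 15 \left(30 + 58\right) = 21698 + 15 \cdot 88 = 21698 + 1320 = 23018$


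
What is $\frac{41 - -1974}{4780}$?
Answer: $\frac{403}{956} \approx 0.42155$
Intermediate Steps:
$\frac{41 - -1974}{4780} = \left(41 + 1974\right) \frac{1}{4780} = 2015 \cdot \frac{1}{4780} = \frac{403}{956}$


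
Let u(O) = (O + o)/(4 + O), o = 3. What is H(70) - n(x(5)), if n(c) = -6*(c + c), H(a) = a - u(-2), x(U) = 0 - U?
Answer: 19/2 ≈ 9.5000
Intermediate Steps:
u(O) = (3 + O)/(4 + O) (u(O) = (O + 3)/(4 + O) = (3 + O)/(4 + O))
x(U) = -U
H(a) = -½ + a (H(a) = a - (3 - 2)/(4 - 2) = a - 1/2 = a - 1*½ = a - ½ = -½ + a)
n(c) = -12*c
H(70) - n(x(5)) = (-½ + 70) - (-12)*(-1*5) = 139/2 - (-12)*(-5) = 139/2 - 1*60 = 139/2 - 60 = 19/2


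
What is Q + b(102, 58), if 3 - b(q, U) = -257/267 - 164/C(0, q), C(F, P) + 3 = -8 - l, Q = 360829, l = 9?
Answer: 481701058/1335 ≈ 3.6083e+5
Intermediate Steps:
C(F, P) = -20 (C(F, P) = -3 + (-8 - 1*9) = -3 + (-8 - 9) = -3 - 17 = -20)
b(q, U) = -5657/1335 (b(q, U) = 3 - (-257/267 - 164/(-20)) = 3 - (-257*1/267 - 164*(-1/20)) = 3 - (-257/267 + 41/5) = 3 - 1*9662/1335 = 3 - 9662/1335 = -5657/1335)
Q + b(102, 58) = 360829 - 5657/1335 = 481701058/1335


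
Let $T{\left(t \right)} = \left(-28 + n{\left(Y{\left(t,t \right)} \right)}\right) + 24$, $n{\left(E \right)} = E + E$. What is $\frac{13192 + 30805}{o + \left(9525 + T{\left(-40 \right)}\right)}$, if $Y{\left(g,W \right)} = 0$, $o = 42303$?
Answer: $\frac{43997}{51824} \approx 0.84897$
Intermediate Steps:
$n{\left(E \right)} = 2 E$
$T{\left(t \right)} = -4$ ($T{\left(t \right)} = \left(-28 + 2 \cdot 0\right) + 24 = \left(-28 + 0\right) + 24 = -28 + 24 = -4$)
$\frac{13192 + 30805}{o + \left(9525 + T{\left(-40 \right)}\right)} = \frac{13192 + 30805}{42303 + \left(9525 - 4\right)} = \frac{43997}{42303 + 9521} = \frac{43997}{51824}$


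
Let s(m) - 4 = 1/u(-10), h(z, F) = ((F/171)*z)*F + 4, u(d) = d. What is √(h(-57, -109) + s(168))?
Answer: I*√3557190/30 ≈ 62.868*I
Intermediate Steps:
h(z, F) = 4 + z*F²/171 (h(z, F) = ((F*(1/171))*z)*F + 4 = ((F/171)*z)*F + 4 = (F*z/171)*F + 4 = z*F²/171 + 4 = 4 + z*F²/171)
s(m) = 39/10 (s(m) = 4 + 1/(-10) = 4 - ⅒ = 39/10)
√(h(-57, -109) + s(168)) = √((4 + (1/171)*(-57)*(-109)²) + 39/10) = √((4 + (1/171)*(-57)*11881) + 39/10) = √((4 - 11881/3) + 39/10) = √(-11869/3 + 39/10) = √(-118573/30) = I*√3557190/30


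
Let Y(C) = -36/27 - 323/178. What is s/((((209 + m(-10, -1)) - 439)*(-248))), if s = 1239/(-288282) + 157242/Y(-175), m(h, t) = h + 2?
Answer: -8068747501685/9534383642336 ≈ -0.84628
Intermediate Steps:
m(h, t) = 2 + h
Y(C) = -1681/534 (Y(C) = -36*1/27 - 323*1/178 = -4/3 - 323/178 = -1681/534)
s = -8068747501685/161534014 (s = 1239/(-288282) + 157242/(-1681/534) = 1239*(-1/288282) + 157242*(-534/1681) = -413/96094 - 83967228/1681 = -8068747501685/161534014 ≈ -49951.)
s/((((209 + m(-10, -1)) - 439)*(-248))) = -8068747501685*(-1/(248*((209 + (2 - 10)) - 439)))/161534014 = -8068747501685*(-1/(248*((209 - 8) - 439)))/161534014 = -8068747501685*(-1/(248*(201 - 439)))/161534014 = -8068747501685/(161534014*((-238*(-248)))) = -8068747501685/161534014/59024 = -8068747501685/161534014*1/59024 = -8068747501685/9534383642336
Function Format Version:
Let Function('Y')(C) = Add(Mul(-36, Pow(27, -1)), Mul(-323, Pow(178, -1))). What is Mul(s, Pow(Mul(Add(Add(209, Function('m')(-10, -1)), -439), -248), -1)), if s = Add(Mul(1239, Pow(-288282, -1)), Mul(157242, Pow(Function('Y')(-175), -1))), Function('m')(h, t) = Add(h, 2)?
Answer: Rational(-8068747501685, 9534383642336) ≈ -0.84628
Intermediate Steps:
Function('m')(h, t) = Add(2, h)
Function('Y')(C) = Rational(-1681, 534) (Function('Y')(C) = Add(Mul(-36, Rational(1, 27)), Mul(-323, Rational(1, 178))) = Add(Rational(-4, 3), Rational(-323, 178)) = Rational(-1681, 534))
s = Rational(-8068747501685, 161534014) (s = Add(Mul(1239, Pow(-288282, -1)), Mul(157242, Pow(Rational(-1681, 534), -1))) = Add(Mul(1239, Rational(-1, 288282)), Mul(157242, Rational(-534, 1681))) = Add(Rational(-413, 96094), Rational(-83967228, 1681)) = Rational(-8068747501685, 161534014) ≈ -49951.)
Mul(s, Pow(Mul(Add(Add(209, Function('m')(-10, -1)), -439), -248), -1)) = Mul(Rational(-8068747501685, 161534014), Pow(Mul(Add(Add(209, Add(2, -10)), -439), -248), -1)) = Mul(Rational(-8068747501685, 161534014), Pow(Mul(Add(Add(209, -8), -439), -248), -1)) = Mul(Rational(-8068747501685, 161534014), Pow(Mul(Add(201, -439), -248), -1)) = Mul(Rational(-8068747501685, 161534014), Pow(Mul(-238, -248), -1)) = Mul(Rational(-8068747501685, 161534014), Pow(59024, -1)) = Mul(Rational(-8068747501685, 161534014), Rational(1, 59024)) = Rational(-8068747501685, 9534383642336)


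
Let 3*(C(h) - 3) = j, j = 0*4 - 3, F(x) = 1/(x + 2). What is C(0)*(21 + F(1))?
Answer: 128/3 ≈ 42.667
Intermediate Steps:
F(x) = 1/(2 + x)
j = -3 (j = 0 - 3 = -3)
C(h) = 2 (C(h) = 3 + (1/3)*(-3) = 3 - 1 = 2)
C(0)*(21 + F(1)) = 2*(21 + 1/(2 + 1)) = 2*(21 + 1/3) = 2*(64/3) = 128/3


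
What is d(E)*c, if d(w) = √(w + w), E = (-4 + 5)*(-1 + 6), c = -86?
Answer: -86*√10 ≈ -271.96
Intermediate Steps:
E = 5 (E = 1*5 = 5)
d(w) = √2*√w (d(w) = √(2*w) = √2*√w)
d(E)*c = (√2*√5)*(-86) = √10*(-86) = -86*√10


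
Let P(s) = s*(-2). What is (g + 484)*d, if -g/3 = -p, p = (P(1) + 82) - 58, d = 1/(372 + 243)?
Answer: 110/123 ≈ 0.89431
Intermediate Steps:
P(s) = -2*s
d = 1/615 ≈ 0.0016260
p = 22 (p = (-2*1 + 82) - 58 = (-2 + 82) - 58 = 80 - 58 = 22)
g = 66 (g = -(-3)*22 = -3*(-22) = 66)
(g + 484)*d = (66 + 484)*(1/615) = 550*(1/615) = 110/123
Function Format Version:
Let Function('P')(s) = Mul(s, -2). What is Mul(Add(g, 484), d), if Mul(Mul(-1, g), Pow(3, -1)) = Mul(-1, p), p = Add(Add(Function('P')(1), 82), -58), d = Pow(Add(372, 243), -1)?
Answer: Rational(110, 123) ≈ 0.89431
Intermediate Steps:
Function('P')(s) = Mul(-2, s)
d = Rational(1, 615) (d = Pow(615, -1) = Rational(1, 615) ≈ 0.0016260)
p = 22 (p = Add(Add(Mul(-2, 1), 82), -58) = Add(Add(-2, 82), -58) = Add(80, -58) = 22)
g = 66 (g = Mul(-3, Mul(-1, 22)) = Mul(-3, -22) = 66)
Mul(Add(g, 484), d) = Mul(Add(66, 484), Rational(1, 615)) = Mul(550, Rational(1, 615)) = Rational(110, 123)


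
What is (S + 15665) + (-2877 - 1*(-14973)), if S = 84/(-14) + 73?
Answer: 27828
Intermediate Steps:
S = 67 (S = 84*(-1/14) + 73 = -6 + 73 = 67)
(S + 15665) + (-2877 - 1*(-14973)) = (67 + 15665) + (-2877 - 1*(-14973)) = 15732 + (-2877 + 14973) = 15732 + 12096 = 27828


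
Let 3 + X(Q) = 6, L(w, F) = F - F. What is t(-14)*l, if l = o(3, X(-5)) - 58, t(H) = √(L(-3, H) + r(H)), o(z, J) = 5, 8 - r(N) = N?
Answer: -53*√22 ≈ -248.59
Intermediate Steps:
L(w, F) = 0
X(Q) = 3 (X(Q) = -3 + 6 = 3)
r(N) = 8 - N
t(H) = √(8 - H) (t(H) = √(0 + (8 - H)) = √(8 - H))
l = -53 (l = 5 - 58 = -53)
t(-14)*l = √(8 - 1*(-14))*(-53) = √(8 + 14)*(-53) = √22*(-53) = -53*√22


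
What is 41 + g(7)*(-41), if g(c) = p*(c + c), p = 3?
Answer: -1681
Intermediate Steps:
g(c) = 6*c (g(c) = 3*(c + c) = 3*(2*c) = 6*c)
41 + g(7)*(-41) = 41 + (6*7)*(-41) = 41 + 42*(-41) = 41 - 1722 = -1681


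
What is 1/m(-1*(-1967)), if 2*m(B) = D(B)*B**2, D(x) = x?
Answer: 2/7610498063 ≈ 2.6279e-10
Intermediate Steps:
m(B) = B**3/2 (m(B) = (B*B**2)/2 = B**3/2)
1/m(-1*(-1967)) = 1/((-1*(-1967))**3/2) = 1/((1/2)*1967**3) = 1/((1/2)*7610498063) = 1/(7610498063/2) = 2/7610498063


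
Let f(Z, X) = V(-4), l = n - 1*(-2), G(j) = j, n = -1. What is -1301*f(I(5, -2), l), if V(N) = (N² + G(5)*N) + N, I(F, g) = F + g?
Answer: 10408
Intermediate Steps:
l = 1 (l = -1 - 1*(-2) = -1 + 2 = 1)
V(N) = N² + 6*N (V(N) = (N² + 5*N) + N = N² + 6*N)
f(Z, X) = -8 (f(Z, X) = -4*(6 - 4) = -4*2 = -8)
-1301*f(I(5, -2), l) = -1301*(-8) = 10408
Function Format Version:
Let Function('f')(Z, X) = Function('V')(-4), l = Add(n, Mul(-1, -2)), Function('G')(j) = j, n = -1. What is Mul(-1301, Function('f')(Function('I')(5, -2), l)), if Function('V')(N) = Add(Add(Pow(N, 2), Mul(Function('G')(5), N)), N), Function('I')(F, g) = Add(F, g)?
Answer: 10408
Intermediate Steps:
l = 1 (l = Add(-1, Mul(-1, -2)) = Add(-1, 2) = 1)
Function('V')(N) = Add(Pow(N, 2), Mul(6, N)) (Function('V')(N) = Add(Add(Pow(N, 2), Mul(5, N)), N) = Add(Pow(N, 2), Mul(6, N)))
Function('f')(Z, X) = -8 (Function('f')(Z, X) = Mul(-4, Add(6, -4)) = Mul(-4, 2) = -8)
Mul(-1301, Function('f')(Function('I')(5, -2), l)) = Mul(-1301, -8) = 10408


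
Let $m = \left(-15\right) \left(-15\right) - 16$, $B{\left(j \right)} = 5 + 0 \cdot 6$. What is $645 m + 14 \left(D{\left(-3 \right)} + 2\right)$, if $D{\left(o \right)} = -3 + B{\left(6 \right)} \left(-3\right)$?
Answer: $134581$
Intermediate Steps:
$B{\left(j \right)} = 5$ ($B{\left(j \right)} = 5 + 0 = 5$)
$D{\left(o \right)} = -18$ ($D{\left(o \right)} = -3 + 5 \left(-3\right) = -3 - 15 = -18$)
$m = 209$ ($m = 225 - 16 = 209$)
$645 m + 14 \left(D{\left(-3 \right)} + 2\right) = 645 \cdot 209 + 14 \left(-18 + 2\right) = 134805 + 14 \left(-16\right) = 134805 - 224 = 134581$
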